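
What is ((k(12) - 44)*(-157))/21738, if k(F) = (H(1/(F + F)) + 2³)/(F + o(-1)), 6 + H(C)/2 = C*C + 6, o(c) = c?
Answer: 21522659/68865984 ≈ 0.31253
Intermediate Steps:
H(C) = 2*C² (H(C) = -12 + 2*(C*C + 6) = -12 + 2*(C² + 6) = -12 + 2*(6 + C²) = -12 + (12 + 2*C²) = 2*C²)
k(F) = (8 + 1/(2*F²))/(-1 + F) (k(F) = (2*(1/(F + F))² + 2³)/(F - 1) = (2*(1/(2*F))² + 8)/(-1 + F) = (2*(1/(4*F²)) + 8)/(-1 + F) = (1/(2*F²) + 8)/(-1 + F) = (8 + 1/(2*F²))/(-1 + F))
((k(12) - 44)*(-157))/21738 = (((½)*(1 + 16*12²)/(12²*(-1 + 12)) - 44)*(-157))/21738 = (((½)*(1/144)*(1 + 16*144)/11 - 44)*(-157))*(1/21738) = (((½)*(1/144)*(1/11)*(1 + 2304) - 44)*(-157))*(1/21738) = (((½)*(1/144)*(1/11)*2305 - 44)*(-157))*(1/21738) = ((2305/3168 - 44)*(-157))*(1/21738) = -137087/3168*(-157)*(1/21738) = (21522659/3168)*(1/21738) = 21522659/68865984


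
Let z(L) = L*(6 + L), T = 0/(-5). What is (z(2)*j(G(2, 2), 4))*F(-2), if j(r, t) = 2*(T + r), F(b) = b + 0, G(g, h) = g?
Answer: -128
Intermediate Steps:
T = 0 (T = 0*(-⅕) = 0)
F(b) = b
j(r, t) = 2*r (j(r, t) = 2*(0 + r) = 2*r)
(z(2)*j(G(2, 2), 4))*F(-2) = ((2*(6 + 2))*(2*2))*(-2) = ((2*8)*4)*(-2) = (16*4)*(-2) = 64*(-2) = -128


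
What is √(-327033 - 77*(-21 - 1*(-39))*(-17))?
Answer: 3*I*√33719 ≈ 550.88*I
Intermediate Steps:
√(-327033 - 77*(-21 - 1*(-39))*(-17)) = √(-327033 - 77*(-21 + 39)*(-17)) = √(-327033 - 77*18*(-17)) = √(-327033 - 1386*(-17)) = √(-327033 + 23562) = √(-303471) = 3*I*√33719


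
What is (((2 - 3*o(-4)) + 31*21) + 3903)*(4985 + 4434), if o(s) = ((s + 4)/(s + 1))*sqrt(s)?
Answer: 42912964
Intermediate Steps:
o(s) = sqrt(s)*(4 + s)/(1 + s) (o(s) = ((4 + s)/(1 + s))*sqrt(s) = sqrt(s)*(4 + s)/(1 + s))
(((2 - 3*o(-4)) + 31*21) + 3903)*(4985 + 4434) = (((2 - 3*sqrt(-4)*(4 - 4)/(1 - 4)) + 31*21) + 3903)*(4985 + 4434) = (((2 - 3*2*I*0/(-3)) + 651) + 3903)*9419 = (((2 - 3*2*I*(-1)*0/3) + 651) + 3903)*9419 = (((2 - 3*0) + 651) + 3903)*9419 = (((2 + 0) + 651) + 3903)*9419 = ((2 + 651) + 3903)*9419 = (653 + 3903)*9419 = 4556*9419 = 42912964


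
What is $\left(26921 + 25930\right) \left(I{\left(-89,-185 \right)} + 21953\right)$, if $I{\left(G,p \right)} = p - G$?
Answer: $1155164307$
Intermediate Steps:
$\left(26921 + 25930\right) \left(I{\left(-89,-185 \right)} + 21953\right) = \left(26921 + 25930\right) \left(\left(-185 - -89\right) + 21953\right) = 52851 \left(\left(-185 + 89\right) + 21953\right) = 52851 \left(-96 + 21953\right) = 52851 \cdot 21857 = 1155164307$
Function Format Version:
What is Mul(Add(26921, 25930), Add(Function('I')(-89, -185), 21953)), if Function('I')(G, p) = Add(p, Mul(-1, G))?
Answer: 1155164307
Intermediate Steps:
Mul(Add(26921, 25930), Add(Function('I')(-89, -185), 21953)) = Mul(Add(26921, 25930), Add(Add(-185, Mul(-1, -89)), 21953)) = Mul(52851, Add(Add(-185, 89), 21953)) = Mul(52851, Add(-96, 21953)) = Mul(52851, 21857) = 1155164307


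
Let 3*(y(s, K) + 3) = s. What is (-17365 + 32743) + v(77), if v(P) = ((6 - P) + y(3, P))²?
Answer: 20707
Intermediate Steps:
y(s, K) = -3 + s/3
v(P) = (4 - P)² (v(P) = ((6 - P) + (-3 + (⅓)*3))² = ((6 - P) + (-3 + 1))² = ((6 - P) - 2)² = (4 - P)²)
(-17365 + 32743) + v(77) = (-17365 + 32743) + (-4 + 77)² = 15378 + 73² = 15378 + 5329 = 20707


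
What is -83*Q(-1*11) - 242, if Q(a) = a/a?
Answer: -325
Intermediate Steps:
Q(a) = 1
-83*Q(-1*11) - 242 = -83*1 - 242 = -83 - 242 = -325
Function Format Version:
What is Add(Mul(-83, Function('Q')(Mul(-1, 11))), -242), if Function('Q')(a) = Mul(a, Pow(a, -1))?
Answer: -325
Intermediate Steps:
Function('Q')(a) = 1
Add(Mul(-83, Function('Q')(Mul(-1, 11))), -242) = Add(Mul(-83, 1), -242) = Add(-83, -242) = -325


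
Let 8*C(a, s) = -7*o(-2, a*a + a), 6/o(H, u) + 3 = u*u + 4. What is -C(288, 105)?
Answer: 21/27710263300 ≈ 7.5784e-10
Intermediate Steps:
o(H, u) = 6/(1 + u²) (o(H, u) = 6/(-3 + (u*u + 4)) = 6/(-3 + (u² + 4)) = 6/(-3 + (4 + u²)) = 6/(1 + u²))
C(a, s) = -21/(4*(1 + (a + a²)²)) (C(a, s) = (-42/(1 + (a*a + a)²))/8 = (-42/(1 + (a² + a)²))/8 = (-42/(1 + (a + a²)²))/8 = -21/(4*(1 + (a + a²)²)))
-C(288, 105) = -(-21)/(4 + 4*288²*(1 + 288)²) = -(-21)/(4 + 4*82944*289²) = -(-21)/(4 + 4*82944*83521) = -(-21)/(4 + 27710263296) = -(-21)/27710263300 = -1*(-21/27710263300) = 21/27710263300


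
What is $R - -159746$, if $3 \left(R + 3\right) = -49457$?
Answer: $\frac{429772}{3} \approx 1.4326 \cdot 10^{5}$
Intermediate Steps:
$R = - \frac{49466}{3}$ ($R = -3 + \frac{1}{3} \left(-49457\right) = -3 - \frac{49457}{3} = - \frac{49466}{3} \approx -16489.0$)
$R - -159746 = - \frac{49466}{3} - -159746 = - \frac{49466}{3} + 159746 = \frac{429772}{3}$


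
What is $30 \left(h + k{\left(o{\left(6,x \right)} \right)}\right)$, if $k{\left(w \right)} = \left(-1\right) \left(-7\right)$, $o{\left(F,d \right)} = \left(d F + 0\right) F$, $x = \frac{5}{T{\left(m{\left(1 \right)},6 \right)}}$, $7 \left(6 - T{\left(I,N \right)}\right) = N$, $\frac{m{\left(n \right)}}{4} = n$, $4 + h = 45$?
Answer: $1440$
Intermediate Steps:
$h = 41$ ($h = -4 + 45 = 41$)
$m{\left(n \right)} = 4 n$
$T{\left(I,N \right)} = 6 - \frac{N}{7}$
$x = \frac{35}{36}$ ($x = \frac{5}{6 - \frac{6}{7}} = \frac{5}{\frac{36}{7}} = 5 \cdot \frac{7}{36} = \frac{35}{36} \approx 0.97222$)
$o{\left(F,d \right)} = d F^{2}$ ($o{\left(F,d \right)} = \left(F d + 0\right) F = F d F = d F^{2}$)
$k{\left(w \right)} = 7$
$30 \left(h + k{\left(o{\left(6,x \right)} \right)}\right) = 30 \left(41 + 7\right) = 30 \cdot 48 = 1440$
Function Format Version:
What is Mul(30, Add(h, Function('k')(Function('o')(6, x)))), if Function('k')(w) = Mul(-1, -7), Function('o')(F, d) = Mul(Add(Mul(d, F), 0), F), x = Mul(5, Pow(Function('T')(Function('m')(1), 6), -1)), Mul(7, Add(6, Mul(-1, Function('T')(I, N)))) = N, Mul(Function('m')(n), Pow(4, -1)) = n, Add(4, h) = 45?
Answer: 1440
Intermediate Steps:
h = 41 (h = Add(-4, 45) = 41)
Function('m')(n) = Mul(4, n)
Function('T')(I, N) = Add(6, Mul(Rational(-1, 7), N))
x = Rational(35, 36) (x = Mul(5, Pow(Add(6, Mul(Rational(-1, 7), 6)), -1)) = Mul(5, Pow(Add(6, Rational(-6, 7)), -1)) = Mul(5, Pow(Rational(36, 7), -1)) = Mul(5, Rational(7, 36)) = Rational(35, 36) ≈ 0.97222)
Function('o')(F, d) = Mul(d, Pow(F, 2)) (Function('o')(F, d) = Mul(Add(Mul(F, d), 0), F) = Mul(Mul(F, d), F) = Mul(d, Pow(F, 2)))
Function('k')(w) = 7
Mul(30, Add(h, Function('k')(Function('o')(6, x)))) = Mul(30, Add(41, 7)) = Mul(30, 48) = 1440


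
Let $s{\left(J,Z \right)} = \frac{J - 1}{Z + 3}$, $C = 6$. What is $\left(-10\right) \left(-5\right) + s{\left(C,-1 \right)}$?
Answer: $\frac{105}{2} \approx 52.5$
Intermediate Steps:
$s{\left(J,Z \right)} = \frac{-1 + J}{3 + Z}$
$\left(-10\right) \left(-5\right) + s{\left(C,-1 \right)} = \left(-10\right) \left(-5\right) + \frac{-1 + 6}{3 - 1} = 50 + \frac{1}{2} \cdot 5 = 50 + \frac{5}{2} = \frac{105}{2}$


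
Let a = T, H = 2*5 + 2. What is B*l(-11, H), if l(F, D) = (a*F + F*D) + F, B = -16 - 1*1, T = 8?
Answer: 3927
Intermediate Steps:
H = 12 (H = 10 + 2 = 12)
B = -17 (B = -16 - 1 = -17)
a = 8
l(F, D) = 9*F + D*F (l(F, D) = (8*F + F*D) + F = (8*F + D*F) + F = 9*F + D*F)
B*l(-11, H) = -(-187)*(9 + 12) = -(-187)*21 = -17*(-231) = 3927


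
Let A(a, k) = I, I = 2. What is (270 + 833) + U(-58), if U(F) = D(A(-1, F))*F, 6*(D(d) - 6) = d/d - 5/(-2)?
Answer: 4327/6 ≈ 721.17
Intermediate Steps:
A(a, k) = 2
D(d) = 79/12 (D(d) = 6 + (d/d - 5/(-2))/6 = 6 + (1 - 5*(-½))/6 = 6 + (1 + 5/2)/6 = 6 + (⅙)*(7/2) = 6 + 7/12 = 79/12)
U(F) = 79*F/12
(270 + 833) + U(-58) = (270 + 833) + (79/12)*(-58) = 1103 - 2291/6 = 4327/6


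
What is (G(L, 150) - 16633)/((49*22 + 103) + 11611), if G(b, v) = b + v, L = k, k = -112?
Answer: -16595/12792 ≈ -1.2973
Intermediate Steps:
L = -112
(G(L, 150) - 16633)/((49*22 + 103) + 11611) = ((-112 + 150) - 16633)/((49*22 + 103) + 11611) = (38 - 16633)/((1078 + 103) + 11611) = -16595/(1181 + 11611) = -16595/12792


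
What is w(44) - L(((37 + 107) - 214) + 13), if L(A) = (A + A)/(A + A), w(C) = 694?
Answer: 693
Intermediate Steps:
L(A) = 1 (L(A) = (2*A)/((2*A)) = (2*A)*(1/(2*A)) = 1)
w(44) - L(((37 + 107) - 214) + 13) = 694 - 1*1 = 694 - 1 = 693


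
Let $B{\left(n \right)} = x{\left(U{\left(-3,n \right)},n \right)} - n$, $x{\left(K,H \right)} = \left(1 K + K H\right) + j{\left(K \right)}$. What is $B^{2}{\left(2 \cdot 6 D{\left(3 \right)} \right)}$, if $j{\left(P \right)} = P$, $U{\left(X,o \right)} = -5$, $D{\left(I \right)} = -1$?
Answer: $3844$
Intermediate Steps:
$x{\left(K,H \right)} = 2 K + H K$ ($x{\left(K,H \right)} = \left(1 K + K H\right) + K = \left(K + H K\right) + K = 2 K + H K$)
$B{\left(n \right)} = -10 - 6 n$ ($B{\left(n \right)} = - 5 \left(2 + n\right) - n = \left(-10 - 5 n\right) - n = -10 - 6 n$)
$B^{2}{\left(2 \cdot 6 D{\left(3 \right)} \right)} = \left(-10 - 6 \cdot 2 \cdot 6 \left(-1\right)\right)^{2} = \left(-10 - 6 \cdot 12 \left(-1\right)\right)^{2} = \left(-10 - -72\right)^{2} = \left(-10 + 72\right)^{2} = 62^{2} = 3844$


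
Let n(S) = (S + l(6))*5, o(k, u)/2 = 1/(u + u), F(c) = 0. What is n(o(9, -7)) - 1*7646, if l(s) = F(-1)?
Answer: -53527/7 ≈ -7646.7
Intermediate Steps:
o(k, u) = 1/u (o(k, u) = 2/(u + u) = 2/((2*u)) = 2*(1/(2*u)) = 1/u)
l(s) = 0
n(S) = 5*S (n(S) = (S + 0)*5 = S*5 = 5*S)
n(o(9, -7)) - 1*7646 = 5/(-7) - 1*7646 = 5*(-⅐) - 7646 = -5/7 - 7646 = -53527/7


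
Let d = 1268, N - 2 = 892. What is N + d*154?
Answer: 196166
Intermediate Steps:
N = 894 (N = 2 + 892 = 894)
N + d*154 = 894 + 1268*154 = 894 + 195272 = 196166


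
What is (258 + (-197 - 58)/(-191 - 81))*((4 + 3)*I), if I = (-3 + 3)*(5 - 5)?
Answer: 0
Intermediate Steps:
I = 0 (I = 0*0 = 0)
(258 + (-197 - 58)/(-191 - 81))*((4 + 3)*I) = (258 + (-197 - 58)/(-191 - 81))*((4 + 3)*0) = (258 - 255/(-272))*(7*0) = (258 - 255*(-1/272))*0 = (258 + 15/16)*0 = (4143/16)*0 = 0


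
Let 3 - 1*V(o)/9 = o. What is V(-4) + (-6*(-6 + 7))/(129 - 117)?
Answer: 125/2 ≈ 62.500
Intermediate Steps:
V(o) = 27 - 9*o
V(-4) + (-6*(-6 + 7))/(129 - 117) = (27 - 9*(-4)) + (-6*(-6 + 7))/(129 - 117) = (27 + 36) + (-6*1)/12 = 63 + (1/12)*(-6) = 63 - ½ = 125/2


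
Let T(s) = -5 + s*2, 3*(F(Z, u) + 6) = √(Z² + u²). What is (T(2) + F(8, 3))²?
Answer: (21 - √73)²/9 ≈ 17.239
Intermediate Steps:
F(Z, u) = -6 + √(Z² + u²)/3
T(s) = -5 + 2*s
(T(2) + F(8, 3))² = ((-5 + 2*2) + (-6 + √(8² + 3²)/3))² = ((-5 + 4) + (-6 + √(64 + 9)/3))² = (-1 + (-6 + √73/3))² = (-7 + √73/3)²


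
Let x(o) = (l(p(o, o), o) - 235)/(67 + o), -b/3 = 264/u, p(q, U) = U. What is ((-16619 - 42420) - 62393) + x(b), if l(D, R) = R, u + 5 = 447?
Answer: -1750008883/14411 ≈ -1.2144e+5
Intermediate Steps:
u = 442 (u = -5 + 447 = 442)
b = -396/221 (b = -792/442 = -3*132/221 = -396/221 ≈ -1.7919)
x(o) = (-235 + o)/(67 + o) (x(o) = (o - 235)/(67 + o) = (-235 + o)/(67 + o))
((-16619 - 42420) - 62393) + x(b) = ((-16619 - 42420) - 62393) + (-235 - 396/221)/(67 - 396/221) = (-59039 - 62393) - 52331/221/(14411/221) = -121432 + (221/14411)*(-52331/221) = -121432 - 52331/14411 = -1750008883/14411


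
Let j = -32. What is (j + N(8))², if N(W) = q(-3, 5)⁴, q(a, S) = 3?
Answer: 2401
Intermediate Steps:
N(W) = 81 (N(W) = 3⁴ = 81)
(j + N(8))² = (-32 + 81)² = 49² = 2401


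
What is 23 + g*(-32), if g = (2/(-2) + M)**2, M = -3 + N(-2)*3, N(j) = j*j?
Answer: -2025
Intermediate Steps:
N(j) = j**2
M = 9 (M = -3 + (-2)**2*3 = -3 + 4*3 = -3 + 12 = 9)
g = 64 (g = (2/(-2) + 9)**2 = (2*(-1/2) + 9)**2 = (-1 + 9)**2 = 8**2 = 64)
23 + g*(-32) = 23 + 64*(-32) = 23 - 2048 = -2025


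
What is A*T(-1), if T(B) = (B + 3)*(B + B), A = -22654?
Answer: 90616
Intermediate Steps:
T(B) = 2*B*(3 + B) (T(B) = (3 + B)*(2*B) = 2*B*(3 + B))
A*T(-1) = -45308*(-1)*(3 - 1) = -45308*(-1)*2 = -22654*(-4) = 90616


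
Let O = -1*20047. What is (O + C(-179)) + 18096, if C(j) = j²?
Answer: 30090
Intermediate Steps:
O = -20047
(O + C(-179)) + 18096 = (-20047 + (-179)²) + 18096 = (-20047 + 32041) + 18096 = 11994 + 18096 = 30090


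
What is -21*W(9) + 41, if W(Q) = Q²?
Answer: -1660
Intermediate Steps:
-21*W(9) + 41 = -21*9² + 41 = -21*81 + 41 = -1701 + 41 = -1660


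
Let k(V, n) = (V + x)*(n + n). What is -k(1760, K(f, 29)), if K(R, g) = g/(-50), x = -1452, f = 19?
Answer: 8932/25 ≈ 357.28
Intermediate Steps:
K(R, g) = -g/50 (K(R, g) = g*(-1/50) = -g/50)
k(V, n) = 2*n*(-1452 + V) (k(V, n) = (V - 1452)*(n + n) = (-1452 + V)*(2*n) = 2*n*(-1452 + V))
-k(1760, K(f, 29)) = -2*(-1/50*29)*(-1452 + 1760) = -2*(-29)*308/50 = -1*(-8932/25) = 8932/25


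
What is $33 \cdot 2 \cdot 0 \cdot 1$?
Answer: $0$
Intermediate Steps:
$33 \cdot 2 \cdot 0 \cdot 1 = 66 \cdot 0 = 0$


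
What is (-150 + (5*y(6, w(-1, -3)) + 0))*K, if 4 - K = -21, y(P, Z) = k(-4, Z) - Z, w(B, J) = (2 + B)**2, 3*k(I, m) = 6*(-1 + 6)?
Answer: -2625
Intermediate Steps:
k(I, m) = 10 (k(I, m) = (6*(-1 + 6))/3 = (6*5)/3 = (1/3)*30 = 10)
y(P, Z) = 10 - Z
K = 25 (K = 4 - 1*(-21) = 4 + 21 = 25)
(-150 + (5*y(6, w(-1, -3)) + 0))*K = (-150 + (5*(10 - (2 - 1)**2) + 0))*25 = (-150 + (5*(10 - 1*1**2) + 0))*25 = (-150 + (5*(10 - 1*1) + 0))*25 = (-150 + (5*(10 - 1) + 0))*25 = (-150 + (5*9 + 0))*25 = (-150 + (45 + 0))*25 = (-150 + 45)*25 = -105*25 = -2625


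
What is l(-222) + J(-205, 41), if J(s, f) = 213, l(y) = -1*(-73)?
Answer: 286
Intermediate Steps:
l(y) = 73
l(-222) + J(-205, 41) = 73 + 213 = 286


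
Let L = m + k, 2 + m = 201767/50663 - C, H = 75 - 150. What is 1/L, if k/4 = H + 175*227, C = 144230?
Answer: 50663/728127751 ≈ 6.9580e-5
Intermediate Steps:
H = -75
m = -7307024049/50663 (m = -2 + (201767/50663 - 1*144230) = -2 + (201767*(1/50663) - 144230) = -2 + (201767/50663 - 144230) = -2 - 7306922723/50663 = -7307024049/50663 ≈ -1.4423e+5)
k = 158600 (k = 4*(-75 + 175*227) = 4*(-75 + 39725) = 4*39650 = 158600)
L = 728127751/50663 (L = -7307024049/50663 + 158600 = 728127751/50663 ≈ 14372.)
1/L = 1/(728127751/50663) = 50663/728127751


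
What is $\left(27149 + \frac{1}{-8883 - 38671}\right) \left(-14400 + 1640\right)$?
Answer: $- \frac{8236857817100}{23777} \approx -3.4642 \cdot 10^{8}$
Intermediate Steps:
$\left(27149 + \frac{1}{-8883 - 38671}\right) \left(-14400 + 1640\right) = \left(27149 + \frac{1}{-47554}\right) \left(-12760\right) = \left(27149 - \frac{1}{47554}\right) \left(-12760\right) = \frac{1291043545}{47554} \left(-12760\right) = - \frac{8236857817100}{23777}$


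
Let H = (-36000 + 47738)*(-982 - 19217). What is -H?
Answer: 237095862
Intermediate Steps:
H = -237095862 (H = 11738*(-20199) = -237095862)
-H = -1*(-237095862) = 237095862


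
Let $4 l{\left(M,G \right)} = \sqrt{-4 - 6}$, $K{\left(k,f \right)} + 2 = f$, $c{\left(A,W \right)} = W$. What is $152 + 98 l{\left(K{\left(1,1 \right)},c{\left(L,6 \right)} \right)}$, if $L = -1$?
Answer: $152 + \frac{49 i \sqrt{10}}{2} \approx 152.0 + 77.476 i$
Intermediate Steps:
$K{\left(k,f \right)} = -2 + f$
$l{\left(M,G \right)} = \frac{i \sqrt{10}}{4}$ ($l{\left(M,G \right)} = \frac{\sqrt{-4 - 6}}{4} = \frac{\sqrt{-10}}{4} = \frac{i \sqrt{10}}{4}$)
$152 + 98 l{\left(K{\left(1,1 \right)},c{\left(L,6 \right)} \right)} = 152 + 98 \frac{i \sqrt{10}}{4} = 152 + \frac{49 i \sqrt{10}}{2}$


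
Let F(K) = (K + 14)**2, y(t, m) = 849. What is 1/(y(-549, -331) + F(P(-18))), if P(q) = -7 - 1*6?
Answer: 1/850 ≈ 0.0011765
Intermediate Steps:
P(q) = -13 (P(q) = -7 - 6 = -13)
F(K) = (14 + K)**2
1/(y(-549, -331) + F(P(-18))) = 1/(849 + (14 - 13)**2) = 1/(849 + 1**2) = 1/(849 + 1) = 1/850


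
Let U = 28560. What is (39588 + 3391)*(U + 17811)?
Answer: 1992979209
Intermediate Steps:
(39588 + 3391)*(U + 17811) = (39588 + 3391)*(28560 + 17811) = 42979*46371 = 1992979209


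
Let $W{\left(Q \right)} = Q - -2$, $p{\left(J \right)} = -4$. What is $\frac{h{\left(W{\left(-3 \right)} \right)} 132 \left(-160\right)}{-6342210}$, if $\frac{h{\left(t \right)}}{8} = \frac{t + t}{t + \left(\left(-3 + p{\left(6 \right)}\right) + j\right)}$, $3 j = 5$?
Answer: $\frac{11264}{1338911} \approx 0.0084128$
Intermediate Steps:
$j = \frac{5}{3}$ ($j = \frac{1}{3} \cdot 5 = \frac{5}{3} \approx 1.6667$)
$W{\left(Q \right)} = 2 + Q$ ($W{\left(Q \right)} = Q + 2 = 2 + Q$)
$h{\left(t \right)} = \frac{16 t}{- \frac{16}{3} + t}$ ($h{\left(t \right)} = 8 \frac{t + t}{t + \left(\left(-3 - 4\right) + \frac{5}{3}\right)} = 8 \frac{2 t}{t + \left(-7 + \frac{5}{3}\right)} = 8 \frac{2 t}{t - \frac{16}{3}} = 8 \frac{2 t}{- \frac{16}{3} + t} = \frac{16 t}{- \frac{16}{3} + t}$)
$\frac{h{\left(W{\left(-3 \right)} \right)} 132 \left(-160\right)}{-6342210} = \frac{\frac{48 \left(2 - 3\right)}{-16 + 3 \left(2 - 3\right)} 132 \left(-160\right)}{-6342210} = 48 \left(-1\right) \frac{1}{-16 + 3 \left(-1\right)} 132 \left(-160\right) \left(- \frac{1}{6342210}\right) = 48 \left(-1\right) \frac{1}{-16 - 3} \cdot 132 \left(-160\right) \left(- \frac{1}{6342210}\right) = 48 \left(-1\right) \frac{1}{-19} \cdot 132 \left(-160\right) \left(- \frac{1}{6342210}\right) = 48 \left(-1\right) \left(- \frac{1}{19}\right) 132 \left(-160\right) \left(- \frac{1}{6342210}\right) = \frac{48}{19} \cdot 132 \left(-160\right) \left(- \frac{1}{6342210}\right) = \frac{6336}{19} \left(-160\right) \left(- \frac{1}{6342210}\right) = \left(- \frac{1013760}{19}\right) \left(- \frac{1}{6342210}\right) = \frac{11264}{1338911}$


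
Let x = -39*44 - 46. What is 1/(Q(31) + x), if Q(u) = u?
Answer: -1/1731 ≈ -0.00057770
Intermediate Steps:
x = -1762 (x = -1716 - 46 = -1762)
1/(Q(31) + x) = 1/(31 - 1762) = 1/(-1731) = -1/1731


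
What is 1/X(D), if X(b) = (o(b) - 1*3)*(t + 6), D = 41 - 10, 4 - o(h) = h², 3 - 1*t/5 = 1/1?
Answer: -1/15360 ≈ -6.5104e-5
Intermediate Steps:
t = 10 (t = 15 - 5/1 = 15 - 5*1 = 15 - 5 = 10)
o(h) = 4 - h²
D = 31
X(b) = 16 - 16*b² (X(b) = ((4 - b²) - 1*3)*(10 + 6) = ((4 - b²) - 3)*16 = (1 - b²)*16 = 16 - 16*b²)
1/X(D) = 1/(16 - 16*31²) = 1/(16 - 16*961) = 1/(16 - 15376) = 1/(-15360) = -1/15360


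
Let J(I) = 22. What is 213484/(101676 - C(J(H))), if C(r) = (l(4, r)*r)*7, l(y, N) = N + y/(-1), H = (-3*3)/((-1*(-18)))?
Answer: 53371/24726 ≈ 2.1585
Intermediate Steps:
H = -½ (H = -9/18 = -9*1/18 = -½ ≈ -0.50000)
l(y, N) = N - y (l(y, N) = N + y*(-1) = N - y)
C(r) = 7*r*(-4 + r) (C(r) = ((r - 1*4)*r)*7 = ((r - 4)*r)*7 = ((-4 + r)*r)*7 = (r*(-4 + r))*7 = 7*r*(-4 + r))
213484/(101676 - C(J(H))) = 213484/(101676 - 7*22*(-4 + 22)) = 213484/(101676 - 7*22*18) = 213484/(101676 - 1*2772) = 213484/(101676 - 2772) = 213484/98904 = 213484*(1/98904) = 53371/24726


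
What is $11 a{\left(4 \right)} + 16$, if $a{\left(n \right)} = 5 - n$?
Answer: $27$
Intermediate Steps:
$11 a{\left(4 \right)} + 16 = 11 \left(5 - 4\right) + 16 = 11 \cdot 1 + 16 = 11 + 16 = 27$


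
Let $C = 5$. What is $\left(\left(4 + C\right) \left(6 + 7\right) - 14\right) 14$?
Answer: $1442$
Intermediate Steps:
$\left(\left(4 + C\right) \left(6 + 7\right) - 14\right) 14 = \left(\left(4 + 5\right) \left(6 + 7\right) - 14\right) 14 = \left(9 \cdot 13 - 14\right) 14 = \left(117 - 14\right) 14 = 103 \cdot 14 = 1442$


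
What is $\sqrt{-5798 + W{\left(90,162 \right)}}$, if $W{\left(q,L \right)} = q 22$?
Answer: $i \sqrt{3818} \approx 61.79 i$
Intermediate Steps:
$W{\left(q,L \right)} = 22 q$
$\sqrt{-5798 + W{\left(90,162 \right)}} = \sqrt{-5798 + 22 \cdot 90} = \sqrt{-5798 + 1980} = \sqrt{-3818} = i \sqrt{3818}$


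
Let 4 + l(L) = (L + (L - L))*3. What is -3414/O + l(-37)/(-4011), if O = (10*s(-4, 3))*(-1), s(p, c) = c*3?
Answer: 253776/6685 ≈ 37.962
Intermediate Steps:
s(p, c) = 3*c
O = -90 (O = (10*(3*3))*(-1) = (10*9)*(-1) = 90*(-1) = -90)
l(L) = -4 + 3*L (l(L) = -4 + (L + (L - L))*3 = -4 + (L + 0)*3 = -4 + L*3 = -4 + 3*L)
-3414/O + l(-37)/(-4011) = -3414/(-90) + (-4 + 3*(-37))/(-4011) = -3414*(-1/90) + (-4 - 111)*(-1/4011) = 569/15 - 115*(-1/4011) = 569/15 + 115/4011 = 253776/6685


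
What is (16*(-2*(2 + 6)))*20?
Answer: -5120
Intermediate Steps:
(16*(-2*(2 + 6)))*20 = (16*(-2*8))*20 = (16*(-16))*20 = -256*20 = -5120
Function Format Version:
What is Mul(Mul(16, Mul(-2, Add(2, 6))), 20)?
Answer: -5120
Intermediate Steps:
Mul(Mul(16, Mul(-2, Add(2, 6))), 20) = Mul(Mul(16, Mul(-2, 8)), 20) = Mul(Mul(16, -16), 20) = Mul(-256, 20) = -5120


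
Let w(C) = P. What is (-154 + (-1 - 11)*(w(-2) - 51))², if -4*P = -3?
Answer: 201601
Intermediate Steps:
P = ¾ (P = -¼*(-3) = ¾ ≈ 0.75000)
w(C) = ¾
(-154 + (-1 - 11)*(w(-2) - 51))² = (-154 + (-1 - 11)*(¾ - 51))² = (-154 - 12*(-201/4))² = (-154 + 603)² = 449² = 201601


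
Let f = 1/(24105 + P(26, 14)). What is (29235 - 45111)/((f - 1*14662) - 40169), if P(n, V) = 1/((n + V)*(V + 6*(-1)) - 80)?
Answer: 30615283692/105736118597 ≈ 0.28954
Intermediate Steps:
P(n, V) = 1/(-80 + (-6 + V)*(V + n)) (P(n, V) = 1/((V + n)*(V - 6) - 80) = 1/((V + n)*(-6 + V) - 80) = 1/((-6 + V)*(V + n) - 80) = 1/(-80 + (-6 + V)*(V + n)))
f = 240/5785201 (f = 1/(24105 + 1/(-80 + 14² - 6*14 - 6*26 + 14*26)) = 1/(24105 + 1/(-80 + 196 - 84 - 156 + 364)) = 1/(24105 + 1/240) = 1/(5785201/240) = 240/5785201 ≈ 4.1485e-5)
(29235 - 45111)/((f - 1*14662) - 40169) = (29235 - 45111)/((240/5785201 - 1*14662) - 40169) = -15876/((240/5785201 - 14662) - 40169) = -15876/(-84822616822/5785201 - 40169) = -15876/(-317208355791/5785201) = -15876*(-5785201/317208355791) = 30615283692/105736118597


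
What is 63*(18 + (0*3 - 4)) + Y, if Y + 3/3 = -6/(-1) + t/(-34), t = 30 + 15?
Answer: 30113/34 ≈ 885.68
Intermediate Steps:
t = 45
Y = 125/34 (Y = -1 + (-6/(-1) + 45/(-34)) = -1 + (-6*(-1) + 45*(-1/34)) = -1 + (6 - 45/34) = -1 + 159/34 = 125/34 ≈ 3.6765)
63*(18 + (0*3 - 4)) + Y = 63*(18 + (0*3 - 4)) + 125/34 = 63*(18 + (0 - 4)) + 125/34 = 63*(18 - 4) + 125/34 = 63*14 + 125/34 = 882 + 125/34 = 30113/34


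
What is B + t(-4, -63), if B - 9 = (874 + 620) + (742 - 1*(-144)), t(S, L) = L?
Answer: 2326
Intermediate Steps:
B = 2389 (B = 9 + ((874 + 620) + (742 - 1*(-144))) = 9 + (1494 + (742 + 144)) = 9 + (1494 + 886) = 9 + 2380 = 2389)
B + t(-4, -63) = 2389 - 63 = 2326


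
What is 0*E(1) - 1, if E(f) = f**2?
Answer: -1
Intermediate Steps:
0*E(1) - 1 = 0*1**2 - 1 = 0*1 - 1 = 0 - 1 = -1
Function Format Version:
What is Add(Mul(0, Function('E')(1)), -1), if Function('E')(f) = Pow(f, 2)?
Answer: -1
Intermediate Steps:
Add(Mul(0, Function('E')(1)), -1) = Add(Mul(0, Pow(1, 2)), -1) = Add(Mul(0, 1), -1) = Add(0, -1) = -1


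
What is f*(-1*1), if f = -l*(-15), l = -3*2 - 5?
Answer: 165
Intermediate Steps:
l = -11 (l = -6 - 5 = -11)
f = -165 (f = -1*(-11)*(-15) = 11*(-15) = -165)
f*(-1*1) = -(-165) = -165*(-1) = 165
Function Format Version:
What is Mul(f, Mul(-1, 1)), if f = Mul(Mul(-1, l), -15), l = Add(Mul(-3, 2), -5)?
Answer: 165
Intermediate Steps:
l = -11 (l = Add(-6, -5) = -11)
f = -165 (f = Mul(Mul(-1, -11), -15) = Mul(11, -15) = -165)
Mul(f, Mul(-1, 1)) = Mul(-165, Mul(-1, 1)) = Mul(-165, -1) = 165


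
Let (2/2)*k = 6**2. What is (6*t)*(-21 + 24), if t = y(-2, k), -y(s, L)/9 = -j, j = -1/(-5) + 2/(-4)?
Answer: -243/5 ≈ -48.600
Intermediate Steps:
k = 36 (k = 6**2 = 36)
j = -3/10 (j = -1*(-1/5) + 2*(-1/4) = 1/5 - 1/2 = -3/10 ≈ -0.30000)
y(s, L) = -27/10 (y(s, L) = -(-9)*(-3)/10 = -9*3/10 = -27/10)
t = -27/10 ≈ -2.7000
(6*t)*(-21 + 24) = (6*(-27/10))*(-21 + 24) = -81/5*3 = -243/5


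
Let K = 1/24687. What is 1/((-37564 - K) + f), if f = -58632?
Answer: -24687/2374790653 ≈ -1.0395e-5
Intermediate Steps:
K = 1/24687 ≈ 4.0507e-5
1/((-37564 - K) + f) = 1/((-37564 - 1*1/24687) - 58632) = 1/((-37564 - 1/24687) - 58632) = 1/(-927342469/24687 - 58632) = 1/(-2374790653/24687) = -24687/2374790653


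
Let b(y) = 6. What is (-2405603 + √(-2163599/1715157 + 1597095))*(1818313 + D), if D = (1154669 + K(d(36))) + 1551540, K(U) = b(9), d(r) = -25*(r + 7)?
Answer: -10884218130384 + 3016352*√130507558929396517/190573 ≈ -1.0878e+13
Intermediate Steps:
d(r) = -175 - 25*r (d(r) = -25*(7 + r) = -175 - 25*r)
K(U) = 6
D = 2706215 (D = (1154669 + 6) + 1551540 = 1154675 + 1551540 = 2706215)
(-2405603 + √(-2163599/1715157 + 1597095))*(1818313 + D) = (-2405603 + √(-2163599/1715157 + 1597095))*(1818313 + 2706215) = (-2405603 + √(-2163599*1/1715157 + 1597095))*4524528 = (-2405603 + √(-2163599/1715157 + 1597095))*4524528 = (-2405603 + √(2739266505316/1715157))*4524528 = (-2405603 + 2*√130507558929396517/571719)*4524528 = -10884218130384 + 3016352*√130507558929396517/190573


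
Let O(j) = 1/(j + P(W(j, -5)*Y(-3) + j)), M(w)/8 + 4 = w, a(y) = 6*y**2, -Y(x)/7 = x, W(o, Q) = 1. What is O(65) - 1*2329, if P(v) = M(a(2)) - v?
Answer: -323730/139 ≈ -2329.0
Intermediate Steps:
Y(x) = -7*x
M(w) = -32 + 8*w
P(v) = 160 - v (P(v) = (-32 + 8*(6*2**2)) - v = (-32 + 8*(6*4)) - v = (-32 + 8*24) - v = (-32 + 192) - v = 160 - v)
O(j) = 1/139 (O(j) = 1/(j + (160 - (1*(-7*(-3)) + j))) = 1/(j + (160 - (1*21 + j))) = 1/(j + (160 - (21 + j))) = 1/(j + (160 + (-21 - j))) = 1/(j + (139 - j)) = 1/139)
O(65) - 1*2329 = 1/139 - 1*2329 = 1/139 - 2329 = -323730/139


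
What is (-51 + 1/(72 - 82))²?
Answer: 261121/100 ≈ 2611.2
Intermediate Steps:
(-51 + 1/(72 - 82))² = (-51 + 1/(-10))² = (-51 - ⅒)² = (-511/10)² = 261121/100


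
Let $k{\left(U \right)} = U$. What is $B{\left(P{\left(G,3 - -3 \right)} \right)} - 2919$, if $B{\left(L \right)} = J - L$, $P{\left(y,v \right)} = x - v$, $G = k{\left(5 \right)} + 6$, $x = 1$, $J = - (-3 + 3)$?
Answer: $-2914$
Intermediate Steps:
$J = 0$ ($J = \left(-1\right) 0 = 0$)
$G = 11$ ($G = 5 + 6 = 11$)
$P{\left(y,v \right)} = 1 - v$
$B{\left(L \right)} = - L$ ($B{\left(L \right)} = 0 - L = - L$)
$B{\left(P{\left(G,3 - -3 \right)} \right)} - 2919 = - (1 - \left(3 - -3\right)) - 2919 = - (1 - \left(3 + 3\right)) - 2919 = - (1 - 6) - 2919 = \left(-1\right) \left(-5\right) - 2919 = 5 - 2919 = -2914$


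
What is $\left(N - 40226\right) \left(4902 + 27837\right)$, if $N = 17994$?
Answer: $-727853448$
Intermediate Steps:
$\left(N - 40226\right) \left(4902 + 27837\right) = \left(17994 - 40226\right) \left(4902 + 27837\right) = \left(-22232\right) 32739 = -727853448$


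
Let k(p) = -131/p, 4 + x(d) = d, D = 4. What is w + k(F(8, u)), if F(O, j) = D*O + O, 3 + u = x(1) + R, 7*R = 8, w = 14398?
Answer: 575789/40 ≈ 14395.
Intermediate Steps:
x(d) = -4 + d
R = 8/7 (R = (⅐)*8 = 8/7 ≈ 1.1429)
u = -34/7 (u = -3 + ((-4 + 1) + 8/7) = -3 + (-3 + 8/7) = -3 - 13/7 = -34/7 ≈ -4.8571)
F(O, j) = 5*O (F(O, j) = 4*O + O = 5*O)
w + k(F(8, u)) = 14398 - 131/(5*8) = 14398 - 131/40 = 575789/40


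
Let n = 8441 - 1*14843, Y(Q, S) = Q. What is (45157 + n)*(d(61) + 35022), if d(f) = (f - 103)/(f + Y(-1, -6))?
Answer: 2714500963/2 ≈ 1.3573e+9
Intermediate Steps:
n = -6402 (n = 8441 - 14843 = -6402)
d(f) = (-103 + f)/(-1 + f) (d(f) = (f - 103)/(f - 1) = (-103 + f)/(-1 + f))
(45157 + n)*(d(61) + 35022) = (45157 - 6402)*((-103 + 61)/(-1 + 61) + 35022) = 38755*(-42/60 + 35022) = 38755*((1/60)*(-42) + 35022) = 38755*(-7/10 + 35022) = 38755*(350213/10) = 2714500963/2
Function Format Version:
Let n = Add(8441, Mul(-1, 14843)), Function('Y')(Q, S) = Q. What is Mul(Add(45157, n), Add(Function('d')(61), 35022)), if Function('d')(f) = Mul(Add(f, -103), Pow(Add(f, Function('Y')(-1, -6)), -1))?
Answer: Rational(2714500963, 2) ≈ 1.3573e+9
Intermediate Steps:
n = -6402 (n = Add(8441, -14843) = -6402)
Function('d')(f) = Mul(Pow(Add(-1, f), -1), Add(-103, f)) (Function('d')(f) = Mul(Add(f, -103), Pow(Add(f, -1), -1)) = Mul(Add(-103, f), Pow(Add(-1, f), -1)) = Mul(Pow(Add(-1, f), -1), Add(-103, f)))
Mul(Add(45157, n), Add(Function('d')(61), 35022)) = Mul(Add(45157, -6402), Add(Mul(Pow(Add(-1, 61), -1), Add(-103, 61)), 35022)) = Mul(38755, Add(Mul(Pow(60, -1), -42), 35022)) = Mul(38755, Add(Mul(Rational(1, 60), -42), 35022)) = Mul(38755, Add(Rational(-7, 10), 35022)) = Mul(38755, Rational(350213, 10)) = Rational(2714500963, 2)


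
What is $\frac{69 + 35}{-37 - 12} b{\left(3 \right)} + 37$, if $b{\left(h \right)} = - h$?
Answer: $\frac{2125}{49} \approx 43.367$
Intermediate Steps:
$\frac{69 + 35}{-37 - 12} b{\left(3 \right)} + 37 = \frac{69 + 35}{-37 - 12} \left(\left(-1\right) 3\right) + 37 = \frac{104}{-49} \left(-3\right) + 37 = 104 \left(- \frac{1}{49}\right) \left(-3\right) + 37 = \left(- \frac{104}{49}\right) \left(-3\right) + 37 = \frac{312}{49} + 37 = \frac{2125}{49}$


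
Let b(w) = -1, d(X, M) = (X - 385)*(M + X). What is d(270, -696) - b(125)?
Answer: 48991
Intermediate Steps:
d(X, M) = (-385 + X)*(M + X)
d(270, -696) - b(125) = (270² - 385*(-696) - 385*270 - 696*270) - 1*(-1) = (72900 + 267960 - 103950 - 187920) + 1 = 48990 + 1 = 48991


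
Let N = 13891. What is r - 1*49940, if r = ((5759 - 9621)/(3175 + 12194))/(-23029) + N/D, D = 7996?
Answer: -141327574597138097/2830045877196 ≈ -49938.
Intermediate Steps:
r = 4916510030143/2830045877196 (r = ((5759 - 9621)/(3175 + 12194))/(-23029) + 13891/7996 = -3862/15369*(-1/23029) + 13891*(1/7996) = -3862*1/15369*(-1/23029) + 13891/7996 = -3862/15369*(-1/23029) + 13891/7996 = 3862/353932701 + 13891/7996 = 4916510030143/2830045877196 ≈ 1.7373)
r - 1*49940 = 4916510030143/2830045877196 - 1*49940 = 4916510030143/2830045877196 - 49940 = -141327574597138097/2830045877196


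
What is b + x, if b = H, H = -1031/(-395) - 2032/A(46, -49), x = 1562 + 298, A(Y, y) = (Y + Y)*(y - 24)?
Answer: 1235493009/663205 ≈ 1862.9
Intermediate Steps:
A(Y, y) = 2*Y*(-24 + y) (A(Y, y) = (2*Y)*(-24 + y) = 2*Y*(-24 + y))
x = 1860
H = 1931709/663205 (H = -1031/(-395) - 2032*1/(92*(-24 - 49)) = -1031*(-1/395) - 2032/(2*46*(-73)) = 1031/395 - 2032/(-6716) = 1031/395 - 2032*(-1/6716) = 1031/395 + 508/1679 = 1931709/663205 ≈ 2.9127)
b = 1931709/663205 ≈ 2.9127
b + x = 1931709/663205 + 1860 = 1235493009/663205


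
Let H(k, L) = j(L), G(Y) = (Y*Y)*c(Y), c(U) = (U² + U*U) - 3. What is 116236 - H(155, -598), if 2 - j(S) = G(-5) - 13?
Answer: 117396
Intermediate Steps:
c(U) = -3 + 2*U² (c(U) = (U² + U²) - 3 = 2*U² - 3 = -3 + 2*U²)
G(Y) = Y²*(-3 + 2*Y²) (G(Y) = (Y*Y)*(-3 + 2*Y²) = Y²*(-3 + 2*Y²))
j(S) = -1160 (j(S) = 2 - ((-5)²*(-3 + 2*(-5)²) - 13) = 2 - (25*(-3 + 2*25) - 13) = 2 - (25*(-3 + 50) - 13) = 2 - (25*47 - 13) = 2 - (1175 - 13) = 2 - 1*1162 = 2 - 1162 = -1160)
H(k, L) = -1160
116236 - H(155, -598) = 116236 - 1*(-1160) = 116236 + 1160 = 117396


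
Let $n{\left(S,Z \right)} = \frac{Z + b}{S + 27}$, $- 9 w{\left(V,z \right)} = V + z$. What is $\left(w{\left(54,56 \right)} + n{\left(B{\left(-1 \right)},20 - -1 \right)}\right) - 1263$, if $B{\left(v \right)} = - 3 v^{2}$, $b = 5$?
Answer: $- \frac{45869}{36} \approx -1274.1$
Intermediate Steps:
$w{\left(V,z \right)} = - \frac{V}{9} - \frac{z}{9}$ ($w{\left(V,z \right)} = - \frac{V + z}{9} = - \frac{V}{9} - \frac{z}{9}$)
$n{\left(S,Z \right)} = \frac{5 + Z}{27 + S}$ ($n{\left(S,Z \right)} = \frac{Z + 5}{S + 27} = \frac{5 + Z}{27 + S}$)
$\left(w{\left(54,56 \right)} + n{\left(B{\left(-1 \right)},20 - -1 \right)}\right) - 1263 = \left(\left(\left(- \frac{1}{9}\right) 54 - \frac{56}{9}\right) + \frac{5 + \left(20 - -1\right)}{27 - 3 \left(-1\right)^{2}}\right) - 1263 = \left(\left(-6 - \frac{56}{9}\right) + \frac{5 + \left(20 + 1\right)}{27 - 3}\right) - 1263 = \left(- \frac{110}{9} + \frac{5 + 21}{27 - 3}\right) - 1263 = \left(- \frac{110}{9} + \frac{1}{24} \cdot 26\right) - 1263 = \left(- \frac{110}{9} + \frac{13}{12}\right) - 1263 = - \frac{401}{36} - 1263 = - \frac{45869}{36}$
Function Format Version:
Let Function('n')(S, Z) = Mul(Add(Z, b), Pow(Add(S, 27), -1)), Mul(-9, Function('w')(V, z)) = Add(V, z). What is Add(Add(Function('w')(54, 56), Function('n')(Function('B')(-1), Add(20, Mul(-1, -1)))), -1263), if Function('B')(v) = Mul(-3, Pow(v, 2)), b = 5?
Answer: Rational(-45869, 36) ≈ -1274.1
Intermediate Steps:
Function('w')(V, z) = Add(Mul(Rational(-1, 9), V), Mul(Rational(-1, 9), z)) (Function('w')(V, z) = Mul(Rational(-1, 9), Add(V, z)) = Add(Mul(Rational(-1, 9), V), Mul(Rational(-1, 9), z)))
Function('n')(S, Z) = Mul(Pow(Add(27, S), -1), Add(5, Z)) (Function('n')(S, Z) = Mul(Add(Z, 5), Pow(Add(S, 27), -1)) = Mul(Add(5, Z), Pow(Add(27, S), -1)) = Mul(Pow(Add(27, S), -1), Add(5, Z)))
Add(Add(Function('w')(54, 56), Function('n')(Function('B')(-1), Add(20, Mul(-1, -1)))), -1263) = Add(Add(Add(Mul(Rational(-1, 9), 54), Mul(Rational(-1, 9), 56)), Mul(Pow(Add(27, Mul(-3, Pow(-1, 2))), -1), Add(5, Add(20, Mul(-1, -1))))), -1263) = Add(Add(Add(-6, Rational(-56, 9)), Mul(Pow(Add(27, Mul(-3, 1)), -1), Add(5, Add(20, 1)))), -1263) = Add(Add(Rational(-110, 9), Mul(Pow(Add(27, -3), -1), Add(5, 21))), -1263) = Add(Add(Rational(-110, 9), Mul(Pow(24, -1), 26)), -1263) = Add(Add(Rational(-110, 9), Mul(Rational(1, 24), 26)), -1263) = Add(Add(Rational(-110, 9), Rational(13, 12)), -1263) = Add(Rational(-401, 36), -1263) = Rational(-45869, 36)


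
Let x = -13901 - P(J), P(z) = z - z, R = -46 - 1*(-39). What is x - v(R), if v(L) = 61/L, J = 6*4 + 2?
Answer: -97246/7 ≈ -13892.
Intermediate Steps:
R = -7 (R = -46 + 39 = -7)
J = 26 (J = 24 + 2 = 26)
P(z) = 0
x = -13901 (x = -13901 - 1*0 = -13901 + 0 = -13901)
x - v(R) = -13901 - 61/(-7) = -13901 - 61*(-1)/7 = -13901 - 1*(-61/7) = -13901 + 61/7 = -97246/7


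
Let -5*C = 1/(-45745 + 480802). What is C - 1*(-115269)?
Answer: 250742926664/2175285 ≈ 1.1527e+5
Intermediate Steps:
C = -1/2175285 (C = -1/(5*(-45745 + 480802)) = -⅕/435057 = -⅕*1/435057 = -1/2175285 ≈ -4.5971e-7)
C - 1*(-115269) = -1/2175285 - 1*(-115269) = -1/2175285 + 115269 = 250742926664/2175285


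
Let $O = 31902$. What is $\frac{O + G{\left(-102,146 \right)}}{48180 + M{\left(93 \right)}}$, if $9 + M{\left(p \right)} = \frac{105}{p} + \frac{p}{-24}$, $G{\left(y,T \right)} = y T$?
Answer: $\frac{468720}{1327303} \approx 0.35314$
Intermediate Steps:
$G{\left(y,T \right)} = T y$
$M{\left(p \right)} = -9 + \frac{105}{p} - \frac{p}{24}$ ($M{\left(p \right)} = -9 + \left(\frac{105}{p} + \frac{p}{-24}\right) = -9 + \left(\frac{105}{p} + p \left(- \frac{1}{24}\right)\right) = -9 - \left(- \frac{105}{p} + \frac{p}{24}\right) = -9 + \frac{105}{p} - \frac{p}{24}$)
$\frac{O + G{\left(-102,146 \right)}}{48180 + M{\left(93 \right)}} = \frac{31902 + 146 \left(-102\right)}{48180 - \left(\frac{103}{8} - \frac{35}{31}\right)} = \frac{31902 - 14892}{48180 - \frac{2913}{248}} = \frac{17010}{48180 - \frac{2913}{248}} = \frac{17010}{\frac{11945727}{248}} = 17010 \cdot \frac{248}{11945727} = \frac{468720}{1327303}$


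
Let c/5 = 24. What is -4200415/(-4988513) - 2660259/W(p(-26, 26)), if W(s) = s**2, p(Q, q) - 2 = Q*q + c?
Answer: -11981562034727/1531054455908 ≈ -7.8257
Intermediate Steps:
c = 120 (c = 5*24 = 120)
p(Q, q) = 122 + Q*q (p(Q, q) = 2 + (Q*q + 120) = 2 + (120 + Q*q) = 122 + Q*q)
-4200415/(-4988513) - 2660259/W(p(-26, 26)) = -4200415/(-4988513) - 2660259/(122 - 26*26)**2 = -4200415*(-1/4988513) - 2660259/(122 - 676)**2 = 4200415/4988513 - 2660259/((-554)**2) = 4200415/4988513 - 2660259/306916 = -11981562034727/1531054455908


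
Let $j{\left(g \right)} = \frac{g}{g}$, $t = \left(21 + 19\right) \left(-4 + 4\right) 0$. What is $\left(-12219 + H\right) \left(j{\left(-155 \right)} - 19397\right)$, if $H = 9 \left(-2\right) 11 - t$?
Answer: $240840132$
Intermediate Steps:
$t = 0$ ($t = 40 \cdot 0 \cdot 0 = 40 \cdot 0 = 0$)
$H = -198$ ($H = 9 \left(-2\right) 11 - 0 = \left(-18\right) 11 + 0 = -198 + 0 = -198$)
$j{\left(g \right)} = 1$
$\left(-12219 + H\right) \left(j{\left(-155 \right)} - 19397\right) = \left(-12219 - 198\right) \left(1 - 19397\right) = \left(-12417\right) \left(-19396\right) = 240840132$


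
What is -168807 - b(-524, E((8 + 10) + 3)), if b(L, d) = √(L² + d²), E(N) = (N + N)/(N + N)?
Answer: -168807 - √274577 ≈ -1.6933e+5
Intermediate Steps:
E(N) = 1 (E(N) = (2*N)/((2*N)) = (2*N)*(1/(2*N)) = 1)
-168807 - b(-524, E((8 + 10) + 3)) = -168807 - √((-524)² + 1²) = -168807 - √(274576 + 1) = -168807 - √274577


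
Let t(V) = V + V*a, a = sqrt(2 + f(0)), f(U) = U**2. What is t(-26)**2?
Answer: 2028 + 1352*sqrt(2) ≈ 3940.0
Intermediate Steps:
a = sqrt(2) (a = sqrt(2 + 0**2) = sqrt(2 + 0) = sqrt(2) ≈ 1.4142)
t(V) = V + V*sqrt(2)
t(-26)**2 = (-26*(1 + sqrt(2)))**2 = (-26 - 26*sqrt(2))**2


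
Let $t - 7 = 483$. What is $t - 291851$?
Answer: $-291361$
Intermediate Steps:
$t = 490$ ($t = 7 + 483 = 490$)
$t - 291851 = 490 - 291851 = -291361$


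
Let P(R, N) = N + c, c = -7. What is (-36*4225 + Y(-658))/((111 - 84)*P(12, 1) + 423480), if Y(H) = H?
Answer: -76379/211659 ≈ -0.36086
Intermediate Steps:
P(R, N) = -7 + N (P(R, N) = N - 7 = -7 + N)
(-36*4225 + Y(-658))/((111 - 84)*P(12, 1) + 423480) = (-36*4225 - 658)/((111 - 84)*(-7 + 1) + 423480) = (-152100 - 658)/(27*(-6) + 423480) = -152758/(-162 + 423480) = -152758/423318 = -152758*1/423318 = -76379/211659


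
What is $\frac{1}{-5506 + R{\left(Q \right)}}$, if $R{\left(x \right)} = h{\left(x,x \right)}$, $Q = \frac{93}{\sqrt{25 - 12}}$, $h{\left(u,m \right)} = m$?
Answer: $- \frac{71578}{394099819} - \frac{93 \sqrt{13}}{394099819} \approx -0.00018247$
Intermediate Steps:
$Q = \frac{93 \sqrt{13}}{13}$ ($Q = \frac{93}{\sqrt{13}} = 93 \frac{\sqrt{13}}{13} = \frac{93 \sqrt{13}}{13} \approx 25.794$)
$R{\left(x \right)} = x$
$\frac{1}{-5506 + R{\left(Q \right)}} = \frac{1}{-5506 + \frac{93 \sqrt{13}}{13}}$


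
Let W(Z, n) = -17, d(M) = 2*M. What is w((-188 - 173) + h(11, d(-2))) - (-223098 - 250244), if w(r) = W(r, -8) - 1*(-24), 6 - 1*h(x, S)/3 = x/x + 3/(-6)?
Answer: 473349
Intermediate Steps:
h(x, S) = 33/2 (h(x, S) = 18 - 3*(x/x + 3/(-6)) = 18 - 3*(1 + 3*(-⅙)) = 18 - 3*(1 - ½) = 18 - 3*½ = 18 - 3/2 = 33/2)
w(r) = 7 (w(r) = -17 - 1*(-24) = -17 + 24 = 7)
w((-188 - 173) + h(11, d(-2))) - (-223098 - 250244) = 7 - (-223098 - 250244) = 7 - 1*(-473342) = 7 + 473342 = 473349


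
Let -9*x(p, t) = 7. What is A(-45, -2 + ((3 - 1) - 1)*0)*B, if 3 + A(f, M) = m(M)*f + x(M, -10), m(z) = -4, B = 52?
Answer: 82472/9 ≈ 9163.6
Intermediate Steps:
x(p, t) = -7/9 (x(p, t) = -1/9*7 = -7/9)
A(f, M) = -34/9 - 4*f (A(f, M) = -3 + (-4*f - 7/9) = -3 + (-7/9 - 4*f) = -34/9 - 4*f)
A(-45, -2 + ((3 - 1) - 1)*0)*B = (-34/9 - 4*(-45))*52 = (-34/9 + 180)*52 = (1586/9)*52 = 82472/9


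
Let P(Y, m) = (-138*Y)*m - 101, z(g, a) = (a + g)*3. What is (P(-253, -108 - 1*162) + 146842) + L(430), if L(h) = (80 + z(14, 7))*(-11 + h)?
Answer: -9220122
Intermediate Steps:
z(g, a) = 3*a + 3*g
P(Y, m) = -101 - 138*Y*m (P(Y, m) = -138*Y*m - 101 = -101 - 138*Y*m)
L(h) = -1573 + 143*h (L(h) = (80 + (3*7 + 3*14))*(-11 + h) = (80 + (21 + 42))*(-11 + h) = (80 + 63)*(-11 + h) = 143*(-11 + h) = -1573 + 143*h)
(P(-253, -108 - 1*162) + 146842) + L(430) = ((-101 - 138*(-253)*(-108 - 1*162)) + 146842) + (-1573 + 143*430) = ((-101 - 138*(-253)*(-108 - 162)) + 146842) + (-1573 + 61490) = ((-101 - 138*(-253)*(-270)) + 146842) + 59917 = ((-101 - 9426780) + 146842) + 59917 = (-9426881 + 146842) + 59917 = -9280039 + 59917 = -9220122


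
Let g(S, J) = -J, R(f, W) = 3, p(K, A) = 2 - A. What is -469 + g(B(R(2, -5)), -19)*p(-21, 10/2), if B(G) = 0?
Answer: -526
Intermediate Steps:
-469 + g(B(R(2, -5)), -19)*p(-21, 10/2) = -469 + (-1*(-19))*(2 - 10/2) = -469 + 19*(2 - 10/2) = -469 + 19*(2 - 1*5) = -469 + 19*(2 - 5) = -469 + 19*(-3) = -469 - 57 = -526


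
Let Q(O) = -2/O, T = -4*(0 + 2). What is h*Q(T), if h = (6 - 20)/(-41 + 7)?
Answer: 7/68 ≈ 0.10294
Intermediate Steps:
h = 7/17 (h = -14/(-34) = -14*(-1/34) = 7/17 ≈ 0.41176)
T = -8 (T = -4*2 = -8)
h*Q(T) = 7*(-2/(-8))/17 = 7*(-2*(-⅛))/17 = (7/17)*(¼) = 7/68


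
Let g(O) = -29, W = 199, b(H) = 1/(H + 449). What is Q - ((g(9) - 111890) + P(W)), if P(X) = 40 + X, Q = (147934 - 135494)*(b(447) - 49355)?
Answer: -68752824685/112 ≈ -6.1386e+8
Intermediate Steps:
b(H) = 1/(449 + H)
Q = -68765332845/112 (Q = (147934 - 135494)*(1/(449 + 447) - 49355) = 12440*(1/896 - 49355) = 12440*(-44222079/896) = -68765332845/112 ≈ -6.1398e+8)
Q - ((g(9) - 111890) + P(W)) = -68765332845/112 - ((-29 - 111890) + (40 + 199)) = -68765332845/112 - (-111919 + 239) = -68765332845/112 - 1*(-111680) = -68765332845/112 + 111680 = -68752824685/112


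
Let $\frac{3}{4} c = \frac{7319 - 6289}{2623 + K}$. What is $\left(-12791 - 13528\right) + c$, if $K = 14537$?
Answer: $- \frac{33872450}{1287} \approx -26319.0$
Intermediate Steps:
$c = \frac{103}{1287}$ ($c = \frac{4 \frac{7319 - 6289}{2623 + 14537}}{3} = \frac{4 \cdot \frac{1030}{17160}}{3} = \frac{4 \cdot 1030 \cdot \frac{1}{17160}}{3} = \frac{4}{3} \cdot \frac{103}{1716} = \frac{103}{1287} \approx 0.080031$)
$\left(-12791 - 13528\right) + c = \left(-12791 - 13528\right) + \frac{103}{1287} = -26319 + \frac{103}{1287} = - \frac{33872450}{1287}$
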